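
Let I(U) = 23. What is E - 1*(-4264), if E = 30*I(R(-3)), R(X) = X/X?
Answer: 4954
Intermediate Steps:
R(X) = 1
E = 690 (E = 30*23 = 690)
E - 1*(-4264) = 690 - 1*(-4264) = 690 + 4264 = 4954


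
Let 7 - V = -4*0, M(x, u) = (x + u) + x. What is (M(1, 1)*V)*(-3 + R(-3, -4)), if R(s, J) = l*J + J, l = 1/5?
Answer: -819/5 ≈ -163.80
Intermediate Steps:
M(x, u) = u + 2*x (M(x, u) = (u + x) + x = u + 2*x)
l = ⅕ ≈ 0.20000
V = 7 (V = 7 - (-4)*0 = 7 - 1*0 = 7 + 0 = 7)
R(s, J) = 6*J/5 (R(s, J) = J/5 + J = 6*J/5)
(M(1, 1)*V)*(-3 + R(-3, -4)) = ((1 + 2*1)*7)*(-3 + (6/5)*(-4)) = ((1 + 2)*7)*(-3 - 24/5) = (3*7)*(-39/5) = 21*(-39/5) = -819/5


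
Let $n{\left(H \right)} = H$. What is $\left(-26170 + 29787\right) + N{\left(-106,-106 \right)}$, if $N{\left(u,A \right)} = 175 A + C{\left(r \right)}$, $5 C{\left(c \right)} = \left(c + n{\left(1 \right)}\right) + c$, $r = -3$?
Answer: $-14934$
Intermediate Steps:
$C{\left(c \right)} = \frac{1}{5} + \frac{2 c}{5}$ ($C{\left(c \right)} = \frac{\left(c + 1\right) + c}{5} = \frac{\left(1 + c\right) + c}{5} = \frac{1 + 2 c}{5} = \frac{1}{5} + \frac{2 c}{5}$)
$N{\left(u,A \right)} = -1 + 175 A$ ($N{\left(u,A \right)} = 175 A + \left(\frac{1}{5} + \frac{2}{5} \left(-3\right)\right) = 175 A + \left(\frac{1}{5} - \frac{6}{5}\right) = 175 A - 1 = -1 + 175 A$)
$\left(-26170 + 29787\right) + N{\left(-106,-106 \right)} = \left(-26170 + 29787\right) + \left(-1 + 175 \left(-106\right)\right) = 3617 - 18551 = -14934$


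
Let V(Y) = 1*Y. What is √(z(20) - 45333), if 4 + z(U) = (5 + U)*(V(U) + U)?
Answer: I*√44337 ≈ 210.56*I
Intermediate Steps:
V(Y) = Y
z(U) = -4 + 2*U*(5 + U) (z(U) = -4 + (5 + U)*(U + U) = -4 + (5 + U)*(2*U) = -4 + 2*U*(5 + U))
√(z(20) - 45333) = √((-4 + 2*20² + 10*20) - 45333) = √((-4 + 2*400 + 200) - 45333) = √((-4 + 800 + 200) - 45333) = √(996 - 45333) = √(-44337) = I*√44337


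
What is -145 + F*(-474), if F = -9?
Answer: 4121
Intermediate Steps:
-145 + F*(-474) = -145 - 9*(-474) = -145 + 4266 = 4121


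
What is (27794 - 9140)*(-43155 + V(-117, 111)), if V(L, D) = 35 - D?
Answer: -806431074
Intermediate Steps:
(27794 - 9140)*(-43155 + V(-117, 111)) = (27794 - 9140)*(-43155 + (35 - 1*111)) = 18654*(-43155 + (35 - 111)) = 18654*(-43155 - 76) = 18654*(-43231) = -806431074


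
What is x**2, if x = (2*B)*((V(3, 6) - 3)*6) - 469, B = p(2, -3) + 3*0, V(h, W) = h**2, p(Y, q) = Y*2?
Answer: 32761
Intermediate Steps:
p(Y, q) = 2*Y
B = 4 (B = 2*2 + 3*0 = 4 + 0 = 4)
x = -181 (x = (2*4)*((3**2 - 3)*6) - 469 = 8*((9 - 3)*6) - 469 = 8*(6*6) - 469 = 8*36 - 469 = 288 - 469 = -181)
x**2 = (-181)**2 = 32761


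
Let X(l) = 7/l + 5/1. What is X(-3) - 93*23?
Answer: -6409/3 ≈ -2136.3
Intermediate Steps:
X(l) = 5 + 7/l (X(l) = 7/l + 5*1 = 7/l + 5 = 5 + 7/l)
X(-3) - 93*23 = (5 + 7/(-3)) - 93*23 = (5 + 7*(-⅓)) - 2139 = (5 - 7/3) - 2139 = 8/3 - 2139 = -6409/3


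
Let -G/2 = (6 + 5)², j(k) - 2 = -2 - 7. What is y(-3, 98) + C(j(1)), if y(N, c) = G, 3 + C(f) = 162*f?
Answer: -1379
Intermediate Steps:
j(k) = -7 (j(k) = 2 + (-2 - 7) = 2 - 9 = -7)
C(f) = -3 + 162*f
G = -242 (G = -2*(6 + 5)² = -2*11² = -2*121 = -242)
y(N, c) = -242
y(-3, 98) + C(j(1)) = -242 + (-3 + 162*(-7)) = -242 + (-3 - 1134) = -242 - 1137 = -1379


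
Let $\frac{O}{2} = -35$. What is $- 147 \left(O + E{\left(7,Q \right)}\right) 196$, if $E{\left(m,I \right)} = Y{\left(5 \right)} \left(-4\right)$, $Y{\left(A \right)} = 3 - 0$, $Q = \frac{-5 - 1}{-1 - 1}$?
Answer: $2362584$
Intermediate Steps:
$O = -70$ ($O = 2 \left(-35\right) = -70$)
$Q = 3$ ($Q = - \frac{6}{-2} = \left(-6\right) \left(- \frac{1}{2}\right) = 3$)
$Y{\left(A \right)} = 3$ ($Y{\left(A \right)} = 3 + 0 = 3$)
$E{\left(m,I \right)} = -12$ ($E{\left(m,I \right)} = 3 \left(-4\right) = -12$)
$- 147 \left(O + E{\left(7,Q \right)}\right) 196 = - 147 \left(-70 - 12\right) 196 = \left(-147\right) \left(-82\right) 196 = 12054 \cdot 196 = 2362584$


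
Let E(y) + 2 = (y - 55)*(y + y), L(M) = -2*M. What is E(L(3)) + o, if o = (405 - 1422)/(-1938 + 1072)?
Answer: 633197/866 ≈ 731.17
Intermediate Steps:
o = 1017/866 (o = -1017/(-866) = -1017*(-1/866) = 1017/866 ≈ 1.1744)
E(y) = -2 + 2*y*(-55 + y) (E(y) = -2 + (y - 55)*(y + y) = -2 + (-55 + y)*(2*y) = -2 + 2*y*(-55 + y))
E(L(3)) + o = (-2 - (-220)*3 + 2*(-2*3)²) + 1017/866 = (-2 - 110*(-6) + 2*(-6)²) + 1017/866 = (-2 + 660 + 2*36) + 1017/866 = (-2 + 660 + 72) + 1017/866 = 730 + 1017/866 = 633197/866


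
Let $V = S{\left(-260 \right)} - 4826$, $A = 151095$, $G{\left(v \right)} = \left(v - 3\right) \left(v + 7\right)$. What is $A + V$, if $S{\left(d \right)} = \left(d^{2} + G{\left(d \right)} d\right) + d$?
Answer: $-17086531$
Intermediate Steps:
$G{\left(v \right)} = \left(-3 + v\right) \left(7 + v\right)$
$S{\left(d \right)} = d + d^{2} + d \left(-21 + d^{2} + 4 d\right)$ ($S{\left(d \right)} = \left(d^{2} + \left(-21 + d^{2} + 4 d\right) d\right) + d = \left(d^{2} + d \left(-21 + d^{2} + 4 d\right)\right) + d = d + d^{2} + d \left(-21 + d^{2} + 4 d\right)$)
$V = -17237626$ ($V = - 260 \left(-20 + \left(-260\right)^{2} + 5 \left(-260\right)\right) - 4826 = - 260 \left(-20 + 67600 - 1300\right) - 4826 = \left(-260\right) 66280 - 4826 = -17232800 - 4826 = -17237626$)
$A + V = 151095 - 17237626 = -17086531$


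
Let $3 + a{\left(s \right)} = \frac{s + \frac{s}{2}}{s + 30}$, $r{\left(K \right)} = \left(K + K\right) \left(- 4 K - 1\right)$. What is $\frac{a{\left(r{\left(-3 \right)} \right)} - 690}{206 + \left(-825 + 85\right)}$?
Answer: $\frac{2761}{2136} \approx 1.2926$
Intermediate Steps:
$r{\left(K \right)} = 2 K \left(-1 - 4 K\right)$
$a{\left(s \right)} = -3 + \frac{3 s}{2 \left(30 + s\right)}$ ($a{\left(s \right)} = -3 + \frac{s + \frac{s}{2}}{s + 30} = -3 + \frac{s + s \frac{1}{2}}{30 + s} = -3 + \frac{s + \frac{s}{2}}{30 + s} = -3 + \frac{\frac{3}{2} s}{30 + s} = -3 + \frac{3 s}{2 \left(30 + s\right)}$)
$\frac{a{\left(r{\left(-3 \right)} \right)} - 690}{206 + \left(-825 + 85\right)} = \frac{\frac{3 \left(-60 - \left(-2\right) \left(-3\right) \left(1 + 4 \left(-3\right)\right)\right)}{2 \left(30 - - 6 \left(1 + 4 \left(-3\right)\right)\right)} - 690}{206 + \left(-825 + 85\right)} = \frac{\frac{3 \left(-60 - \left(-2\right) \left(-3\right) \left(1 - 12\right)\right)}{2 \left(30 - - 6 \left(1 - 12\right)\right)} - 690}{206 - 740} = \frac{\frac{3 \left(-60 - \left(-2\right) \left(-3\right) \left(-11\right)\right)}{2 \left(30 - \left(-6\right) \left(-11\right)\right)} - 690}{-534} = \left(\frac{3 \left(-60 - -66\right)}{2 \left(30 - 66\right)} - 690\right) \left(- \frac{1}{534}\right) = \left(\frac{3 \left(-60 + 66\right)}{2 \left(-36\right)} - 690\right) \left(- \frac{1}{534}\right) = \left(\frac{3}{2} \left(- \frac{1}{36}\right) 6 - 690\right) \left(- \frac{1}{534}\right) = \left(- \frac{1}{4} - 690\right) \left(- \frac{1}{534}\right) = \left(- \frac{2761}{4}\right) \left(- \frac{1}{534}\right) = \frac{2761}{2136}$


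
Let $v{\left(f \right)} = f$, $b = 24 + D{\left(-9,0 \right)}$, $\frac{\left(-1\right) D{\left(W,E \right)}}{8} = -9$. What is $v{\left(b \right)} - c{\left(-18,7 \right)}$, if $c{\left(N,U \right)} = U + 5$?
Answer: $84$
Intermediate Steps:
$c{\left(N,U \right)} = 5 + U$
$D{\left(W,E \right)} = 72$ ($D{\left(W,E \right)} = \left(-8\right) \left(-9\right) = 72$)
$b = 96$ ($b = 24 + 72 = 96$)
$v{\left(b \right)} - c{\left(-18,7 \right)} = 96 - \left(5 + 7\right) = 96 - 12 = 84$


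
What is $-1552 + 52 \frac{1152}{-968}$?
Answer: $- \frac{195280}{121} \approx -1613.9$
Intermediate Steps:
$-1552 + 52 \frac{1152}{-968} = -1552 + 52 \cdot 1152 \left(- \frac{1}{968}\right) = -1552 + 52 \left(- \frac{144}{121}\right) = -1552 - \frac{7488}{121} = - \frac{195280}{121}$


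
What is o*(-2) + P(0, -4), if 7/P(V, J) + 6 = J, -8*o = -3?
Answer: -29/20 ≈ -1.4500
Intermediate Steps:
o = 3/8 (o = -1/8*(-3) = 3/8 ≈ 0.37500)
P(V, J) = 7/(-6 + J)
o*(-2) + P(0, -4) = (3/8)*(-2) + 7/(-6 - 4) = -3/4 + 7/(-10) = -3/4 + 7*(-1/10) = -3/4 - 7/10 = -29/20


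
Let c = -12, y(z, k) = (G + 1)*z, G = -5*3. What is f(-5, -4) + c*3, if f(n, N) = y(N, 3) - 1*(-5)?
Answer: 25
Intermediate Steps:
G = -15
y(z, k) = -14*z (y(z, k) = (-15 + 1)*z = -14*z)
f(n, N) = 5 - 14*N (f(n, N) = -14*N - 1*(-5) = -14*N + 5 = 5 - 14*N)
f(-5, -4) + c*3 = (5 - 14*(-4)) - 12*3 = (5 + 56) - 36 = 61 - 36 = 25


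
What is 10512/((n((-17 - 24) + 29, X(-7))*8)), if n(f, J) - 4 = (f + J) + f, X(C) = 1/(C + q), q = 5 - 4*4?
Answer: -23652/361 ≈ -65.518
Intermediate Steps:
q = -11 (q = 5 - 16 = -11)
X(C) = 1/(-11 + C) (X(C) = 1/(C - 11) = 1/(-11 + C))
n(f, J) = 4 + J + 2*f (n(f, J) = 4 + ((f + J) + f) = 4 + ((J + f) + f) = 4 + (J + 2*f) = 4 + J + 2*f)
10512/((n((-17 - 24) + 29, X(-7))*8)) = 10512/(((4 + 1/(-11 - 7) + 2*((-17 - 24) + 29))*8)) = 10512/(((4 + 1/(-18) + 2*(-41 + 29))*8)) = 10512/(((4 - 1/18 + 2*(-12))*8)) = 10512/(((4 - 1/18 - 24)*8)) = 10512/((-361/18*8)) = 10512/(-1444/9) = 10512*(-9/1444) = -23652/361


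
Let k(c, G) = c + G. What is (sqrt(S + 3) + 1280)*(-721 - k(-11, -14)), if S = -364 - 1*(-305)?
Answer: -890880 - 1392*I*sqrt(14) ≈ -8.9088e+5 - 5208.4*I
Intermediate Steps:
k(c, G) = G + c
S = -59 (S = -364 + 305 = -59)
(sqrt(S + 3) + 1280)*(-721 - k(-11, -14)) = (sqrt(-59 + 3) + 1280)*(-721 - (-14 - 11)) = (sqrt(-56) + 1280)*(-721 - 1*(-25)) = (2*I*sqrt(14) + 1280)*(-721 + 25) = (1280 + 2*I*sqrt(14))*(-696) = -890880 - 1392*I*sqrt(14)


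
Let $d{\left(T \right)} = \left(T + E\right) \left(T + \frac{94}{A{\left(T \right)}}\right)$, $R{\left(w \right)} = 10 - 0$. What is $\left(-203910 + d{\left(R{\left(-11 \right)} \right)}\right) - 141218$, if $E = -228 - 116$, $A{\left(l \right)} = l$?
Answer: $- \frac{1758038}{5} \approx -3.5161 \cdot 10^{5}$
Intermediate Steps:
$E = -344$
$R{\left(w \right)} = 10$ ($R{\left(w \right)} = 10 + 0 = 10$)
$d{\left(T \right)} = \left(-344 + T\right) \left(T + \frac{94}{T}\right)$ ($d{\left(T \right)} = \left(T - 344\right) \left(T + \frac{94}{T}\right) = \left(-344 + T\right) \left(T + \frac{94}{T}\right)$)
$\left(-203910 + d{\left(R{\left(-11 \right)} \right)}\right) - 141218 = \left(-203910 + \left(94 + 10^{2} - \frac{32336}{10} - 3440\right)\right) - 141218 = \left(-203910 + \left(94 + 100 - \frac{16168}{5} - 3440\right)\right) - 141218 = \left(-203910 - \frac{32398}{5}\right) - 141218 = - \frac{1051948}{5} - 141218 = - \frac{1758038}{5}$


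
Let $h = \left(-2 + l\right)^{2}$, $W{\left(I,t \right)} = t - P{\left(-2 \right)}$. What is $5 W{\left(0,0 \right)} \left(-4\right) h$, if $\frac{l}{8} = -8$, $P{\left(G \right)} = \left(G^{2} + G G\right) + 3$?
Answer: $958320$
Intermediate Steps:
$P{\left(G \right)} = 3 + 2 G^{2}$ ($P{\left(G \right)} = \left(G^{2} + G^{2}\right) + 3 = 2 G^{2} + 3 = 3 + 2 G^{2}$)
$l = -64$ ($l = 8 \left(-8\right) = -64$)
$W{\left(I,t \right)} = -11 + t$ ($W{\left(I,t \right)} = t - \left(3 + 2 \left(-2\right)^{2}\right) = t - \left(3 + 2 \cdot 4\right) = t - \left(3 + 8\right) = t - 11 = -11 + t$)
$h = 4356$ ($h = \left(-2 - 64\right)^{2} = \left(-66\right)^{2} = 4356$)
$5 W{\left(0,0 \right)} \left(-4\right) h = 5 \left(-11 + 0\right) \left(-4\right) 4356 = 5 \left(-11\right) \left(-4\right) 4356 = \left(-55\right) \left(-4\right) 4356 = 220 \cdot 4356 = 958320$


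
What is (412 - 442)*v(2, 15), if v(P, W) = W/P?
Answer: -225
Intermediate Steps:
(412 - 442)*v(2, 15) = (412 - 442)*(15/2) = -450/2 = -30*15/2 = -225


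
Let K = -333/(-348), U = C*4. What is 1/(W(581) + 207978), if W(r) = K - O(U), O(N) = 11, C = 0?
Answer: 116/24124283 ≈ 4.8084e-6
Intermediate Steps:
U = 0 (U = 0*4 = 0)
K = 111/116 (K = -333*(-1/348) = 111/116 ≈ 0.95690)
W(r) = -1165/116 (W(r) = 111/116 - 1*11 = 111/116 - 11 = -1165/116)
1/(W(581) + 207978) = 1/(-1165/116 + 207978) = 1/(24124283/116) = 116/24124283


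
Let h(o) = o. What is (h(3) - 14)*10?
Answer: -110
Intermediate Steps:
(h(3) - 14)*10 = (3 - 14)*10 = -11*10 = -110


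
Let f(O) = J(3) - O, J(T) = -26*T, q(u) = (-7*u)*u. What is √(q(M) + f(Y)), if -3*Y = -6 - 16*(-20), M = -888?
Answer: 4*I*√3104877/3 ≈ 2349.4*I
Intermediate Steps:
q(u) = -7*u²
Y = -314/3 (Y = -(-6 - 16*(-20))/3 = -(-6 + 320)/3 = -⅓*314 = -314/3 ≈ -104.67)
f(O) = -78 - O (f(O) = -26*3 - O = -78 - O)
√(q(M) + f(Y)) = √(-7*(-888)² + (-78 - 1*(-314/3))) = √(-7*788544 + (-78 + 314/3)) = √(-5519808 + 80/3) = √(-16559344/3) = 4*I*√3104877/3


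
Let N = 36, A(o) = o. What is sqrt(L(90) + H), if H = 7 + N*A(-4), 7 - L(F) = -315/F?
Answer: I*sqrt(506)/2 ≈ 11.247*I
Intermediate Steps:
L(F) = 7 + 315/F (L(F) = 7 - (-315)/F = 7 + 315/F)
H = -137 (H = 7 + 36*(-4) = 7 - 144 = -137)
sqrt(L(90) + H) = sqrt((7 + 315/90) - 137) = sqrt((7 + 315*(1/90)) - 137) = sqrt((7 + 7/2) - 137) = sqrt(21/2 - 137) = sqrt(-253/2) = I*sqrt(506)/2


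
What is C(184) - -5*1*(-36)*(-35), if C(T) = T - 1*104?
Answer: 6380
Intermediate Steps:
C(T) = -104 + T (C(T) = T - 104 = -104 + T)
C(184) - -5*1*(-36)*(-35) = (-104 + 184) - -5*1*(-36)*(-35) = 80 - (-5*(-36))*(-35) = 80 - 180*(-35) = 80 - 1*(-6300) = 80 + 6300 = 6380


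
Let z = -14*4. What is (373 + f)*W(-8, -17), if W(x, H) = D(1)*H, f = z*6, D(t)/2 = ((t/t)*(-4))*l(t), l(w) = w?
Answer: 5032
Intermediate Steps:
z = -56
D(t) = -8*t (D(t) = 2*(((t/t)*(-4))*t) = 2*((1*(-4))*t) = 2*(-4*t) = -8*t)
f = -336 (f = -56*6 = -336)
W(x, H) = -8*H (W(x, H) = (-8*1)*H = -8*H)
(373 + f)*W(-8, -17) = (373 - 336)*(-8*(-17)) = 37*136 = 5032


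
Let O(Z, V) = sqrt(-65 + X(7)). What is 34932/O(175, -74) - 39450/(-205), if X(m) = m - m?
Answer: 7890/41 - 34932*I*sqrt(65)/65 ≈ 192.44 - 4332.8*I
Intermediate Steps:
X(m) = 0
O(Z, V) = I*sqrt(65) (O(Z, V) = sqrt(-65 + 0) = sqrt(-65) = I*sqrt(65))
34932/O(175, -74) - 39450/(-205) = 34932/((I*sqrt(65))) - 39450/(-205) = 34932*(-I*sqrt(65)/65) - 39450*(-1/205) = -34932*I*sqrt(65)/65 + 7890/41 = 7890/41 - 34932*I*sqrt(65)/65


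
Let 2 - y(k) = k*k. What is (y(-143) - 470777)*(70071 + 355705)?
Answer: -209151389824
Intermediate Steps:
y(k) = 2 - k² (y(k) = 2 - k*k = 2 - k²)
(y(-143) - 470777)*(70071 + 355705) = ((2 - 1*(-143)²) - 470777)*(70071 + 355705) = ((2 - 1*20449) - 470777)*425776 = ((2 - 20449) - 470777)*425776 = (-20447 - 470777)*425776 = -491224*425776 = -209151389824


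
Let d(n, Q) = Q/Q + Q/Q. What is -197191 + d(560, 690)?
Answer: -197189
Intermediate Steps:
d(n, Q) = 2 (d(n, Q) = 1 + 1 = 2)
-197191 + d(560, 690) = -197191 + 2 = -197189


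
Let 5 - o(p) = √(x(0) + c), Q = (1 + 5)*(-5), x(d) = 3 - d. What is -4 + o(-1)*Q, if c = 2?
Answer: -154 + 30*√5 ≈ -86.918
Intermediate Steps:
Q = -30 (Q = 6*(-5) = -30)
o(p) = 5 - √5 (o(p) = 5 - √((3 - 1*0) + 2) = 5 - √((3 + 0) + 2) = 5 - √(3 + 2) = 5 - √5)
-4 + o(-1)*Q = -4 + (5 - √5)*(-30) = -4 + (-150 + 30*√5) = -154 + 30*√5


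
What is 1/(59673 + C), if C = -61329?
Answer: -1/1656 ≈ -0.00060386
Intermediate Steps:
1/(59673 + C) = 1/(59673 - 61329) = 1/(-1656) = -1/1656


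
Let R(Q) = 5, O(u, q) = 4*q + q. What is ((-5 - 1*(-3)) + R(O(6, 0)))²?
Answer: 9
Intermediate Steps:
O(u, q) = 5*q
((-5 - 1*(-3)) + R(O(6, 0)))² = ((-5 - 1*(-3)) + 5)² = ((-5 + 3) + 5)² = (-2 + 5)² = 3² = 9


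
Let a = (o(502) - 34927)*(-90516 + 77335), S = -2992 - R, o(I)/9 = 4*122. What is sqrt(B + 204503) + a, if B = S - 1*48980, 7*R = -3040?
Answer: 402481835 + 3*sqrt(832811)/7 ≈ 4.0248e+8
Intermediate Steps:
R = -3040/7 (R = (1/7)*(-3040) = -3040/7 ≈ -434.29)
o(I) = 4392 (o(I) = 9*(4*122) = 9*488 = 4392)
S = -17904/7 (S = -2992 - 1*(-3040/7) = -2992 + 3040/7 = -17904/7 ≈ -2557.7)
a = 402481835 (a = (4392 - 34927)*(-90516 + 77335) = -30535*(-13181) = 402481835)
B = -360764/7 (B = -17904/7 - 1*48980 = -17904/7 - 48980 = -360764/7 ≈ -51538.)
sqrt(B + 204503) + a = sqrt(-360764/7 + 204503) + 402481835 = sqrt(1070757/7) + 402481835 = 3*sqrt(832811)/7 + 402481835 = 402481835 + 3*sqrt(832811)/7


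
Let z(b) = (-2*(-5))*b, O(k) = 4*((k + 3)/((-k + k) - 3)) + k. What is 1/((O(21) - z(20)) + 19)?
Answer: -1/192 ≈ -0.0052083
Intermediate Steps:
O(k) = -4 - k/3 (O(k) = 4*((3 + k)/(0 - 3)) + k = 4*((3 + k)/(-3)) + k = 4*((3 + k)*(-⅓)) + k = 4*(-1 - k/3) + k = (-4 - 4*k/3) + k = -4 - k/3)
z(b) = 10*b
1/((O(21) - z(20)) + 19) = 1/(((-4 - ⅓*21) - 10*20) + 19) = 1/(((-4 - 7) - 1*200) + 19) = 1/((-11 - 200) + 19) = 1/(-211 + 19) = 1/(-192) = -1/192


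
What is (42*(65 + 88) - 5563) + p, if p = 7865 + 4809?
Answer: 13537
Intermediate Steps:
p = 12674
(42*(65 + 88) - 5563) + p = (42*(65 + 88) - 5563) + 12674 = (42*153 - 5563) + 12674 = (6426 - 5563) + 12674 = 863 + 12674 = 13537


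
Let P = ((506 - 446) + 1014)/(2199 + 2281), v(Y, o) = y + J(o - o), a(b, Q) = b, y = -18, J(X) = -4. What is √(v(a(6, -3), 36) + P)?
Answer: I*√1706005/280 ≈ 4.6648*I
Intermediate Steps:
v(Y, o) = -22 (v(Y, o) = -18 - 4 = -22)
P = 537/2240 (P = (60 + 1014)/4480 = 1074*(1/4480) = 537/2240 ≈ 0.23973)
√(v(a(6, -3), 36) + P) = √(-22 + 537/2240) = √(-48743/2240) = I*√1706005/280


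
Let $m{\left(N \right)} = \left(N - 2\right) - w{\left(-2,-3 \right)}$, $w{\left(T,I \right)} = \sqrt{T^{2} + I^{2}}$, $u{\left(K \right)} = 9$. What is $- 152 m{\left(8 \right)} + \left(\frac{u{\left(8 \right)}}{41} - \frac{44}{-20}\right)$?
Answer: $- \frac{186464}{205} + 152 \sqrt{13} \approx -361.54$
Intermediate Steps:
$w{\left(T,I \right)} = \sqrt{I^{2} + T^{2}}$
$m{\left(N \right)} = -2 + N - \sqrt{13}$ ($m{\left(N \right)} = \left(N - 2\right) - \sqrt{\left(-3\right)^{2} + \left(-2\right)^{2}} = \left(N - 2\right) - \sqrt{9 + 4} = \left(-2 + N\right) - \sqrt{13} = -2 + N - \sqrt{13}$)
$- 152 m{\left(8 \right)} + \left(\frac{u{\left(8 \right)}}{41} - \frac{44}{-20}\right) = - 152 \left(-2 + 8 - \sqrt{13}\right) + \left(\frac{9}{41} - \frac{44}{-20}\right) = - 152 \left(6 - \sqrt{13}\right) + \left(9 \cdot \frac{1}{41} - - \frac{11}{5}\right) = \left(-912 + 152 \sqrt{13}\right) + \left(\frac{9}{41} + \frac{11}{5}\right) = \left(-912 + 152 \sqrt{13}\right) + \frac{496}{205} = - \frac{186464}{205} + 152 \sqrt{13}$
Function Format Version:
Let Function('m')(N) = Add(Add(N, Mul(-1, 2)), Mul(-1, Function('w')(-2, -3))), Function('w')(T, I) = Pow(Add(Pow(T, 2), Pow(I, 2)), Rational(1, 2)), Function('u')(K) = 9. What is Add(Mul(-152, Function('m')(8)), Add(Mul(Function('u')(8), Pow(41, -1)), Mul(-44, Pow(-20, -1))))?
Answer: Add(Rational(-186464, 205), Mul(152, Pow(13, Rational(1, 2)))) ≈ -361.54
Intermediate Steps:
Function('w')(T, I) = Pow(Add(Pow(I, 2), Pow(T, 2)), Rational(1, 2))
Function('m')(N) = Add(-2, N, Mul(-1, Pow(13, Rational(1, 2)))) (Function('m')(N) = Add(Add(N, Mul(-1, 2)), Mul(-1, Pow(Add(Pow(-3, 2), Pow(-2, 2)), Rational(1, 2)))) = Add(Add(N, -2), Mul(-1, Pow(Add(9, 4), Rational(1, 2)))) = Add(Add(-2, N), Mul(-1, Pow(13, Rational(1, 2)))) = Add(-2, N, Mul(-1, Pow(13, Rational(1, 2)))))
Add(Mul(-152, Function('m')(8)), Add(Mul(Function('u')(8), Pow(41, -1)), Mul(-44, Pow(-20, -1)))) = Add(Mul(-152, Add(-2, 8, Mul(-1, Pow(13, Rational(1, 2))))), Add(Mul(9, Pow(41, -1)), Mul(-44, Pow(-20, -1)))) = Add(Mul(-152, Add(6, Mul(-1, Pow(13, Rational(1, 2))))), Add(Mul(9, Rational(1, 41)), Mul(-44, Rational(-1, 20)))) = Add(Add(-912, Mul(152, Pow(13, Rational(1, 2)))), Add(Rational(9, 41), Rational(11, 5))) = Add(Add(-912, Mul(152, Pow(13, Rational(1, 2)))), Rational(496, 205)) = Add(Rational(-186464, 205), Mul(152, Pow(13, Rational(1, 2))))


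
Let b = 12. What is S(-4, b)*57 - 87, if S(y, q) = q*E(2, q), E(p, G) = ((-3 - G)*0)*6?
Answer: -87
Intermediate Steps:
E(p, G) = 0 (E(p, G) = 0*6 = 0)
S(y, q) = 0 (S(y, q) = q*0 = 0)
S(-4, b)*57 - 87 = 0*57 - 87 = 0 - 87 = -87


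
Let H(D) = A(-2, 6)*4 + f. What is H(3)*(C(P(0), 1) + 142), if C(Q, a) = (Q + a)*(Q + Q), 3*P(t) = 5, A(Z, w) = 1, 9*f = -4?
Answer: 43456/81 ≈ 536.49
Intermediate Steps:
f = -4/9 (f = (1/9)*(-4) = -4/9 ≈ -0.44444)
P(t) = 5/3 (P(t) = (1/3)*5 = 5/3)
H(D) = 32/9 (H(D) = 1*4 - 4/9 = 4 - 4/9 = 32/9)
C(Q, a) = 2*Q*(Q + a) (C(Q, a) = (Q + a)*(2*Q) = 2*Q*(Q + a))
H(3)*(C(P(0), 1) + 142) = 32*(2*(5/3)*(5/3 + 1) + 142)/9 = 32*(2*(5/3)*(8/3) + 142)/9 = 32*(80/9 + 142)/9 = (32/9)*(1358/9) = 43456/81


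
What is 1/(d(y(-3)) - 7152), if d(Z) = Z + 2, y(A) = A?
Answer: -1/7153 ≈ -0.00013980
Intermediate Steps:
d(Z) = 2 + Z
1/(d(y(-3)) - 7152) = 1/((2 - 3) - 7152) = 1/(-1 - 7152) = 1/(-7153) = -1/7153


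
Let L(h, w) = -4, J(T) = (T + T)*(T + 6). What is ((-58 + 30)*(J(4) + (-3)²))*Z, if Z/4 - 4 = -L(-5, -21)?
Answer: -79744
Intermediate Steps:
J(T) = 2*T*(6 + T) (J(T) = (2*T)*(6 + T) = 2*T*(6 + T))
Z = 32 (Z = 16 + 4*(-1*(-4)) = 16 + 4*4 = 16 + 16 = 32)
((-58 + 30)*(J(4) + (-3)²))*Z = ((-58 + 30)*(2*4*(6 + 4) + (-3)²))*32 = -28*(2*4*10 + 9)*32 = -28*(80 + 9)*32 = -28*89*32 = -2492*32 = -79744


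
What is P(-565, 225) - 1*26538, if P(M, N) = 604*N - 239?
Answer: 109123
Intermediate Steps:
P(M, N) = -239 + 604*N
P(-565, 225) - 1*26538 = (-239 + 604*225) - 1*26538 = (-239 + 135900) - 26538 = 135661 - 26538 = 109123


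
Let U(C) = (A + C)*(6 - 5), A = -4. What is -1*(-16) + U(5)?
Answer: 17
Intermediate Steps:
U(C) = -4 + C (U(C) = (-4 + C)*(6 - 5) = (-4 + C)*1 = -4 + C)
-1*(-16) + U(5) = -1*(-16) + (-4 + 5) = 16 + 1 = 17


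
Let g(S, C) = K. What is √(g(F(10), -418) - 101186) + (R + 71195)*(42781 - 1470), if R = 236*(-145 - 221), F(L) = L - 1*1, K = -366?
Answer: -627142291 + 4*I*√6347 ≈ -6.2714e+8 + 318.67*I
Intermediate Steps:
F(L) = -1 + L (F(L) = L - 1 = -1 + L)
R = -86376 (R = 236*(-366) = -86376)
g(S, C) = -366
√(g(F(10), -418) - 101186) + (R + 71195)*(42781 - 1470) = √(-366 - 101186) + (-86376 + 71195)*(42781 - 1470) = √(-101552) - 15181*41311 = 4*I*√6347 - 627142291 = -627142291 + 4*I*√6347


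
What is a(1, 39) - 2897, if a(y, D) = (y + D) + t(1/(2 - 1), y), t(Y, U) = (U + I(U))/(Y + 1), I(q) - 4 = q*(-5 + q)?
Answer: -5713/2 ≈ -2856.5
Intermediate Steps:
I(q) = 4 + q*(-5 + q)
t(Y, U) = (4 + U² - 4*U)/(1 + Y) (t(Y, U) = (U + (4 + U² - 5*U))/(Y + 1) = (4 + U² - 4*U)/(1 + Y))
a(y, D) = 2 + D + y²/2 - y (a(y, D) = (y + D) + (4 + y² - 4*y)/(1 + 1/(2 - 1)) = (D + y) + (4 + y² - 4*y)/(1 + 1/1) = (D + y) + (4 + y² - 4*y)/(1 + 1) = (D + y) + (4 + y² - 4*y)/2 = (D + y) + (2 + y²/2 - 2*y) = 2 + D + y²/2 - y)
a(1, 39) - 2897 = (2 + 39 + (½)*1² - 1*1) - 2897 = (2 + 39 + (½)*1 - 1) - 2897 = (2 + 39 + ½ - 1) - 2897 = 81/2 - 2897 = -5713/2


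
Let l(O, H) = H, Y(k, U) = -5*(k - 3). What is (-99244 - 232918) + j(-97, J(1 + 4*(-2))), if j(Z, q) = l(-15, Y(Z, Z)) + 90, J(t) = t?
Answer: -331572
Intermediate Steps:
Y(k, U) = 15 - 5*k (Y(k, U) = -5*(-3 + k) = 15 - 5*k)
j(Z, q) = 105 - 5*Z (j(Z, q) = (15 - 5*Z) + 90 = 105 - 5*Z)
(-99244 - 232918) + j(-97, J(1 + 4*(-2))) = (-99244 - 232918) + (105 - 5*(-97)) = -332162 + (105 + 485) = -332162 + 590 = -331572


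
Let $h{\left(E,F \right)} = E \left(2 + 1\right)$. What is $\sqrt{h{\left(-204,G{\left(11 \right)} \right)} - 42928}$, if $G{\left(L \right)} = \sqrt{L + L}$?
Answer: $2 i \sqrt{10885} \approx 208.66 i$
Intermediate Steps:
$G{\left(L \right)} = \sqrt{2} \sqrt{L}$ ($G{\left(L \right)} = \sqrt{2 L} = \sqrt{2} \sqrt{L}$)
$h{\left(E,F \right)} = 3 E$ ($h{\left(E,F \right)} = E 3 = 3 E$)
$\sqrt{h{\left(-204,G{\left(11 \right)} \right)} - 42928} = \sqrt{3 \left(-204\right) - 42928} = \sqrt{-612 - 42928} = \sqrt{-43540} = 2 i \sqrt{10885}$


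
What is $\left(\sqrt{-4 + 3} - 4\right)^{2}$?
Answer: $\left(4 - i\right)^{2} \approx 15.0 - 8.0 i$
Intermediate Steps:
$\left(\sqrt{-4 + 3} - 4\right)^{2} = \left(\sqrt{-1} - 4\right)^{2} = \left(i - 4\right)^{2} = \left(-4 + i\right)^{2}$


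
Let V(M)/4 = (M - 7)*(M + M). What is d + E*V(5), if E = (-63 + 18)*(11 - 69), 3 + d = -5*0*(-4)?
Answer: -208803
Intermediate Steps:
d = -3 (d = -3 - 5*0*(-4) = -3 + 0*(-4) = -3 + 0 = -3)
E = 2610 (E = -45*(-58) = 2610)
V(M) = 8*M*(-7 + M) (V(M) = 4*((M - 7)*(M + M)) = 4*((-7 + M)*(2*M)) = 4*(2*M*(-7 + M)) = 8*M*(-7 + M))
d + E*V(5) = -3 + 2610*(8*5*(-7 + 5)) = -3 + 2610*(8*5*(-2)) = -3 + 2610*(-80) = -3 - 208800 = -208803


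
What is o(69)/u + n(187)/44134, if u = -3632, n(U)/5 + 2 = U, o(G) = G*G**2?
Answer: -7247528303/80147344 ≈ -90.427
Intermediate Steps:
o(G) = G**3
n(U) = -10 + 5*U
o(69)/u + n(187)/44134 = 69**3/(-3632) + (-10 + 5*187)/44134 = 328509*(-1/3632) + (-10 + 935)*(1/44134) = -328509/3632 + 925*(1/44134) = -328509/3632 + 925/44134 = -7247528303/80147344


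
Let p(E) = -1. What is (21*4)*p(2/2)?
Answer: -84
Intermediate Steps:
(21*4)*p(2/2) = (21*4)*(-1) = 84*(-1) = -84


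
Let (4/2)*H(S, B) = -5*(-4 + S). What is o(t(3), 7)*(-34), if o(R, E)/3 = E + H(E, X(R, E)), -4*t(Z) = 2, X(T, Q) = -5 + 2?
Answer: 51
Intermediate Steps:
X(T, Q) = -3
t(Z) = -½ (t(Z) = -¼*2 = -½)
H(S, B) = 10 - 5*S/2 (H(S, B) = (-5*(-4 + S))/2 = (20 - 5*S)/2 = 10 - 5*S/2)
o(R, E) = 30 - 9*E/2 (o(R, E) = 3*(E + (10 - 5*E/2)) = 3*(10 - 3*E/2) = 30 - 9*E/2)
o(t(3), 7)*(-34) = (30 - 9/2*7)*(-34) = (30 - 63/2)*(-34) = -3/2*(-34) = 51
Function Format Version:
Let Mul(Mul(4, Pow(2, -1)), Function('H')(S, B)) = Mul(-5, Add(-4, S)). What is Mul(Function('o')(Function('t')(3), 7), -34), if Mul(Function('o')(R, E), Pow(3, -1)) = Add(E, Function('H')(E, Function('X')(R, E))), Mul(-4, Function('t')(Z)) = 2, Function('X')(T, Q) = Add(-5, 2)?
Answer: 51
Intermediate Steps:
Function('X')(T, Q) = -3
Function('t')(Z) = Rational(-1, 2) (Function('t')(Z) = Mul(Rational(-1, 4), 2) = Rational(-1, 2))
Function('H')(S, B) = Add(10, Mul(Rational(-5, 2), S)) (Function('H')(S, B) = Mul(Rational(1, 2), Mul(-5, Add(-4, S))) = Mul(Rational(1, 2), Add(20, Mul(-5, S))) = Add(10, Mul(Rational(-5, 2), S)))
Function('o')(R, E) = Add(30, Mul(Rational(-9, 2), E)) (Function('o')(R, E) = Mul(3, Add(E, Add(10, Mul(Rational(-5, 2), E)))) = Mul(3, Add(10, Mul(Rational(-3, 2), E))) = Add(30, Mul(Rational(-9, 2), E)))
Mul(Function('o')(Function('t')(3), 7), -34) = Mul(Add(30, Mul(Rational(-9, 2), 7)), -34) = Mul(Add(30, Rational(-63, 2)), -34) = Mul(Rational(-3, 2), -34) = 51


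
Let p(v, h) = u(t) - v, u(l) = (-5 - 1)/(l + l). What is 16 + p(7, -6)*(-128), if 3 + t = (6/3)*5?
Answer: 6768/7 ≈ 966.86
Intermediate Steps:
t = 7 (t = -3 + (6/3)*5 = -3 + (6*(⅓))*5 = -3 + 2*5 = -3 + 10 = 7)
u(l) = -3/l (u(l) = -6*1/(2*l) = -3/l)
p(v, h) = -3/7 - v
16 + p(7, -6)*(-128) = 16 + (-3/7 - 1*7)*(-128) = 16 + (-3/7 - 7)*(-128) = 16 - 52/7*(-128) = 16 + 6656/7 = 6768/7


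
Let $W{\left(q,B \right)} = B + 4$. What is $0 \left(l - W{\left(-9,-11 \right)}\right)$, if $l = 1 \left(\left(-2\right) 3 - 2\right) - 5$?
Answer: $0$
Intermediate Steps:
$W{\left(q,B \right)} = 4 + B$
$l = -13$ ($l = 1 \left(-6 - 2\right) - 5 = 1 \left(-8\right) - 5 = -8 - 5 = -13$)
$0 \left(l - W{\left(-9,-11 \right)}\right) = 0 \left(-13 - \left(4 - 11\right)\right) = 0 \left(-13 - -7\right) = 0 \left(-13 + 7\right) = 0 \left(-6\right) = 0$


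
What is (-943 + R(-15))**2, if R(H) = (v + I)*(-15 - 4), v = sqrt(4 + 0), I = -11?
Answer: 595984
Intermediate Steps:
v = 2 (v = sqrt(4) = 2)
R(H) = 171 (R(H) = (2 - 11)*(-15 - 4) = -9*(-19) = 171)
(-943 + R(-15))**2 = (-943 + 171)**2 = (-772)**2 = 595984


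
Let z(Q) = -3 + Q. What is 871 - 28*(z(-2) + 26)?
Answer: 283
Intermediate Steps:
871 - 28*(z(-2) + 26) = 871 - 28*((-3 - 2) + 26) = 871 - 28*(-5 + 26) = 871 - 28*21 = 871 - 588 = 283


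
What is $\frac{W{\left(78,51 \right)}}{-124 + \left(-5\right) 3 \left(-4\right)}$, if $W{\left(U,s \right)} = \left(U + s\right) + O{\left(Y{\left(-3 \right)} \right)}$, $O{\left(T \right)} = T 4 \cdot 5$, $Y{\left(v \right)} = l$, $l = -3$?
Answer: $- \frac{69}{64} \approx -1.0781$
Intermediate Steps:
$Y{\left(v \right)} = -3$
$O{\left(T \right)} = 20 T$ ($O{\left(T \right)} = 4 T 5 = 20 T$)
$W{\left(U,s \right)} = -60 + U + s$ ($W{\left(U,s \right)} = \left(U + s\right) + 20 \left(-3\right) = \left(U + s\right) - 60 = -60 + U + s$)
$\frac{W{\left(78,51 \right)}}{-124 + \left(-5\right) 3 \left(-4\right)} = \frac{-60 + 78 + 51}{-124 + \left(-5\right) 3 \left(-4\right)} = \frac{69}{-124 - -60} = \frac{69}{-124 + 60} = \frac{69}{-64} = 69 \left(- \frac{1}{64}\right) = - \frac{69}{64}$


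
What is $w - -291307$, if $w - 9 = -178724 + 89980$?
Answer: $202572$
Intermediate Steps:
$w = -88735$ ($w = 9 + \left(-178724 + 89980\right) = 9 - 88744 = -88735$)
$w - -291307 = -88735 - -291307 = -88735 + 291307 = 202572$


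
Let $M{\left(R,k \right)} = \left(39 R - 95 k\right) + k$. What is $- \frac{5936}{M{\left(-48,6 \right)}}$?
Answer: $\frac{212}{87} \approx 2.4368$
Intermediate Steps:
$M{\left(R,k \right)} = - 94 k + 39 R$ ($M{\left(R,k \right)} = \left(- 95 k + 39 R\right) + k = - 94 k + 39 R$)
$- \frac{5936}{M{\left(-48,6 \right)}} = - \frac{5936}{\left(-94\right) 6 + 39 \left(-48\right)} = - \frac{5936}{-564 - 1872} = - \frac{5936}{-2436} = \left(-5936\right) \left(- \frac{1}{2436}\right) = \frac{212}{87}$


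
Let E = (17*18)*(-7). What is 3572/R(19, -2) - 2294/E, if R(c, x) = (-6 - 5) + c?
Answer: 958697/2142 ≈ 447.57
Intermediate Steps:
E = -2142 (E = 306*(-7) = -2142)
R(c, x) = -11 + c
3572/R(19, -2) - 2294/E = 3572/(-11 + 19) - 2294/(-2142) = 3572/8 - 2294*(-1/2142) = 3572*(⅛) + 1147/1071 = 893/2 + 1147/1071 = 958697/2142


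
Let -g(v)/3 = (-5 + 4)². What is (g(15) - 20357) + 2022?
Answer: -18338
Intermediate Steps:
g(v) = -3 (g(v) = -3*(-5 + 4)² = -3*(-1)² = -3*1 = -3)
(g(15) - 20357) + 2022 = (-3 - 20357) + 2022 = -20360 + 2022 = -18338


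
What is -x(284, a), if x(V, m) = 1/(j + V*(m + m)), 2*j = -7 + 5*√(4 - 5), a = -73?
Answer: 16587/687821425 + I/687821425 ≈ 2.4115e-5 + 1.4539e-9*I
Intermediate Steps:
j = -7/2 + 5*I/2 (j = (-7 + 5*√(4 - 5))/2 = (-7 + 5*√(-1))/2 = (-7 + 5*I)/2 = -7/2 + 5*I/2 ≈ -3.5 + 2.5*I)
x(V, m) = 1/(-7/2 + 5*I/2 + 2*V*m) (x(V, m) = 1/((-7/2 + 5*I/2) + V*(m + m)) = 1/((-7/2 + 5*I/2) + V*(2*m)) = 1/((-7/2 + 5*I/2) + 2*V*m) = 1/(-7/2 + 5*I/2 + 2*V*m))
-x(284, a) = -2/(-7 + 5*I + 4*284*(-73)) = -2/(-7 + 5*I - 82928) = -2/(-82935 + 5*I) = -2*(-82935 - 5*I)/6878214250 = -(-82935 - 5*I)/3439107125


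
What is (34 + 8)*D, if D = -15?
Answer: -630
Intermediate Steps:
(34 + 8)*D = (34 + 8)*(-15) = 42*(-15) = -630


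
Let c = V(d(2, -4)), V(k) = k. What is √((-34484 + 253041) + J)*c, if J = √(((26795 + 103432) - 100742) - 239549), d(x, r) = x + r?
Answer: -2*√(218557 + 4*I*√13129) ≈ -935.0 - 0.98038*I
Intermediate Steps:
d(x, r) = r + x
J = 4*I*√13129 (J = √((130227 - 100742) - 239549) = √(29485 - 239549) = √(-210064) = 4*I*√13129 ≈ 458.33*I)
c = -2 (c = -4 + 2 = -2)
√((-34484 + 253041) + J)*c = √((-34484 + 253041) + 4*I*√13129)*(-2) = √(218557 + 4*I*√13129)*(-2) = -2*√(218557 + 4*I*√13129)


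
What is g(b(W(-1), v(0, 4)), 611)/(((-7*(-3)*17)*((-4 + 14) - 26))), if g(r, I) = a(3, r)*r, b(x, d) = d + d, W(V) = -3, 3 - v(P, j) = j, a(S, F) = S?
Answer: 1/952 ≈ 0.0010504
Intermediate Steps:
v(P, j) = 3 - j
b(x, d) = 2*d
g(r, I) = 3*r
g(b(W(-1), v(0, 4)), 611)/(((-7*(-3)*17)*((-4 + 14) - 26))) = (3*(2*(3 - 1*4)))/(((-7*(-3)*17)*((-4 + 14) - 26))) = (3*(2*(3 - 4)))/(((21*17)*(10 - 26))) = (3*(2*(-1)))/((357*(-16))) = (3*(-2))/(-5712) = -6*(-1/5712) = 1/952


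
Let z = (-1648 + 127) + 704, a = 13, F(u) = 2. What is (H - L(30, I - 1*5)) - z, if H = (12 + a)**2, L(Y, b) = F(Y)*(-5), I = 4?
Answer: 1452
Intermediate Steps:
L(Y, b) = -10 (L(Y, b) = 2*(-5) = -10)
H = 625 (H = (12 + 13)**2 = 25**2 = 625)
z = -817 (z = -1521 + 704 = -817)
(H - L(30, I - 1*5)) - z = (625 - 1*(-10)) - 1*(-817) = (625 + 10) + 817 = 635 + 817 = 1452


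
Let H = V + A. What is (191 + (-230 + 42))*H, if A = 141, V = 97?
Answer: 714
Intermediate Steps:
H = 238 (H = 97 + 141 = 238)
(191 + (-230 + 42))*H = (191 + (-230 + 42))*238 = (191 - 188)*238 = 3*238 = 714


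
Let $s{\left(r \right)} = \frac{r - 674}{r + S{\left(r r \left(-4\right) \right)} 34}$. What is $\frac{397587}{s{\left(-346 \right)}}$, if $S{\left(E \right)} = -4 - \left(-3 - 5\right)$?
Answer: $\frac{2783109}{34} \approx 81856.0$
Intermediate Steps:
$S{\left(E \right)} = 4$ ($S{\left(E \right)} = -4 - -8 = -4 + 8 = 4$)
$s{\left(r \right)} = \frac{-674 + r}{136 + r}$ ($s{\left(r \right)} = \frac{r - 674}{r + 4 \cdot 34} = \frac{-674 + r}{r + 136} = \frac{-674 + r}{136 + r}$)
$\frac{397587}{s{\left(-346 \right)}} = \frac{397587}{\frac{1}{136 - 346} \left(-674 - 346\right)} = \frac{397587}{\frac{1}{-210} \left(-1020\right)} = \frac{397587}{\left(- \frac{1}{210}\right) \left(-1020\right)} = \frac{397587}{\frac{34}{7}} = 397587 \cdot \frac{7}{34} = \frac{2783109}{34}$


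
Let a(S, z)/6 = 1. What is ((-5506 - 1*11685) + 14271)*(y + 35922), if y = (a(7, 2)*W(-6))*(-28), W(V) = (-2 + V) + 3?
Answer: -107345040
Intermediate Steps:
W(V) = 1 + V
a(S, z) = 6 (a(S, z) = 6*1 = 6)
y = 840 (y = (6*(1 - 6))*(-28) = (6*(-5))*(-28) = -30*(-28) = 840)
((-5506 - 1*11685) + 14271)*(y + 35922) = ((-5506 - 1*11685) + 14271)*(840 + 35922) = ((-5506 - 11685) + 14271)*36762 = (-17191 + 14271)*36762 = -2920*36762 = -107345040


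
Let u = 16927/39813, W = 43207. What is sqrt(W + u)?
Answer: sqrt(68487008100234)/39813 ≈ 207.86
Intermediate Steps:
u = 16927/39813 (u = 16927*(1/39813) = 16927/39813 ≈ 0.42516)
sqrt(W + u) = sqrt(43207 + 16927/39813) = sqrt(1720217218/39813) = sqrt(68487008100234)/39813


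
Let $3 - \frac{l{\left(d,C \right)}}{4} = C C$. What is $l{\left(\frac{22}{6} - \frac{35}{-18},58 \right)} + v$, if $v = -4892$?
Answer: $-18336$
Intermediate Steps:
$l{\left(d,C \right)} = 12 - 4 C^{2}$ ($l{\left(d,C \right)} = 12 - 4 C C = 12 - 4 C^{2}$)
$l{\left(\frac{22}{6} - \frac{35}{-18},58 \right)} + v = \left(12 - 4 \cdot 58^{2}\right) - 4892 = \left(12 - 13456\right) - 4892 = -13444 - 4892 = -18336$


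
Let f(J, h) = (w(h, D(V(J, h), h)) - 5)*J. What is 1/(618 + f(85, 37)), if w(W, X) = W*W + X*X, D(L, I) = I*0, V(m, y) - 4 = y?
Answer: 1/116558 ≈ 8.5794e-6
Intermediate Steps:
V(m, y) = 4 + y
D(L, I) = 0
w(W, X) = W**2 + X**2
f(J, h) = J*(-5 + h**2) (f(J, h) = ((h**2 + 0**2) - 5)*J = ((h**2 + 0) - 5)*J = (h**2 - 5)*J = (-5 + h**2)*J = J*(-5 + h**2))
1/(618 + f(85, 37)) = 1/(618 + 85*(-5 + 37**2)) = 1/(618 + 85*(-5 + 1369)) = 1/(618 + 85*1364) = 1/(618 + 115940) = 1/116558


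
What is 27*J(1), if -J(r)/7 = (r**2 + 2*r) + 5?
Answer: -1512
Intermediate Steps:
J(r) = -35 - 14*r - 7*r**2 (J(r) = -7*((r**2 + 2*r) + 5) = -7*(5 + r**2 + 2*r) = -35 - 14*r - 7*r**2)
27*J(1) = 27*(-35 - 14*1 - 7*1**2) = 27*(-35 - 14 - 7*1) = 27*(-35 - 14 - 7) = 27*(-56) = -1512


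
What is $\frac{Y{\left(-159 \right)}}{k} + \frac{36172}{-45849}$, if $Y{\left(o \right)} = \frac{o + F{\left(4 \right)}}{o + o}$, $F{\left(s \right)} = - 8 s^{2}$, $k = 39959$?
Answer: $- \frac{1647394519}{2088177422} \approx -0.78891$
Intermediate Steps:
$Y{\left(o \right)} = \frac{-128 + o}{2 o}$ ($Y{\left(o \right)} = \frac{o - 8 \cdot 4^{2}}{o + o} = \frac{o - 128}{2 o} = \left(o - 128\right) \frac{1}{2 o} = \left(-128 + o\right) \frac{1}{2 o} = \frac{-128 + o}{2 o}$)
$\frac{Y{\left(-159 \right)}}{k} + \frac{36172}{-45849} = \frac{\frac{1}{2} \frac{1}{-159} \left(-128 - 159\right)}{39959} + \frac{36172}{-45849} = \frac{1}{2} \left(- \frac{1}{159}\right) \left(-287\right) \frac{1}{39959} + 36172 \left(- \frac{1}{45849}\right) = \frac{287}{318} \cdot \frac{1}{39959} - \frac{36172}{45849} = \frac{287}{12706962} - \frac{36172}{45849} = - \frac{1647394519}{2088177422}$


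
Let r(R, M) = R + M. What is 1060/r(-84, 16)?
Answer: -265/17 ≈ -15.588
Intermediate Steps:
r(R, M) = M + R
1060/r(-84, 16) = 1060/(16 - 84) = 1060/(-68) = 1060*(-1/68) = -265/17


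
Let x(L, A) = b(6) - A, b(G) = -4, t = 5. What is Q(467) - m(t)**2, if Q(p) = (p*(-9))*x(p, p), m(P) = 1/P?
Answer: 49490324/25 ≈ 1.9796e+6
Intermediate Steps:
m(P) = 1/P
x(L, A) = -4 - A
Q(p) = -9*p*(-4 - p) (Q(p) = (p*(-9))*(-4 - p) = (-9*p)*(-4 - p) = -9*p*(-4 - p))
Q(467) - m(t)**2 = 9*467*(4 + 467) - (1/5)**2 = 9*467*471 - (1/5)**2 = 1979613 - 1*1/25 = 1979613 - 1/25 = 49490324/25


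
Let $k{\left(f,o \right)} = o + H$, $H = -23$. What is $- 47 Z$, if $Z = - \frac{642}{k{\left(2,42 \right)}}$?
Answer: $\frac{30174}{19} \approx 1588.1$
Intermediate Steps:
$k{\left(f,o \right)} = -23 + o$ ($k{\left(f,o \right)} = o - 23 = -23 + o$)
$Z = - \frac{642}{19}$ ($Z = - \frac{642}{-23 + 42} = - \frac{642}{19} \approx -33.789$)
$- 47 Z = \left(-47\right) \left(- \frac{642}{19}\right) = \frac{30174}{19}$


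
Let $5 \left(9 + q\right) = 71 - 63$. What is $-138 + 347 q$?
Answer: $- \frac{13529}{5} \approx -2705.8$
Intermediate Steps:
$q = - \frac{37}{5}$ ($q = -9 + \frac{71 - 63}{5} = -9 + \frac{1}{5} \cdot 8 = -9 + \frac{8}{5} = - \frac{37}{5} \approx -7.4$)
$-138 + 347 q = -138 + 347 \left(- \frac{37}{5}\right) = -138 - \frac{12839}{5} = - \frac{13529}{5}$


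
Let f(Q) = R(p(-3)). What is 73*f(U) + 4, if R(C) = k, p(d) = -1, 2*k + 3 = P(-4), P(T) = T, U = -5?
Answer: -503/2 ≈ -251.50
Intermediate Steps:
k = -7/2 (k = -3/2 + (½)*(-4) = -3/2 - 2 = -7/2 ≈ -3.5000)
R(C) = -7/2
f(Q) = -7/2
73*f(U) + 4 = 73*(-7/2) + 4 = -511/2 + 4 = -503/2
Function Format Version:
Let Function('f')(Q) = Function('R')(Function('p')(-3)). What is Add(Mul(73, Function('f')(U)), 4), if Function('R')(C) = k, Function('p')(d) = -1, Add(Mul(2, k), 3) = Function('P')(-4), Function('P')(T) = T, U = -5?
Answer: Rational(-503, 2) ≈ -251.50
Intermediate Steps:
k = Rational(-7, 2) (k = Add(Rational(-3, 2), Mul(Rational(1, 2), -4)) = Add(Rational(-3, 2), -2) = Rational(-7, 2) ≈ -3.5000)
Function('R')(C) = Rational(-7, 2)
Function('f')(Q) = Rational(-7, 2)
Add(Mul(73, Function('f')(U)), 4) = Add(Mul(73, Rational(-7, 2)), 4) = Add(Rational(-511, 2), 4) = Rational(-503, 2)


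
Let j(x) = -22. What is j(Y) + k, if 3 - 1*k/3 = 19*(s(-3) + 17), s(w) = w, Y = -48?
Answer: -811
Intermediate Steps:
k = -789 (k = 9 - 57*(-3 + 17) = 9 - 57*14 = 9 - 3*266 = 9 - 798 = -789)
j(Y) + k = -22 - 789 = -811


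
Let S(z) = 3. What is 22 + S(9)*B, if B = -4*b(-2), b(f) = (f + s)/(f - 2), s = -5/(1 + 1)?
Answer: 17/2 ≈ 8.5000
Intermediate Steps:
s = -5/2 ≈ -2.5000
b(f) = (-5/2 + f)/(-2 + f) (b(f) = (f - 5/2)/(f - 2) = (-5/2 + f)/(-2 + f))
B = -9/2 (B = -4*(-5/2 - 2)/(-2 - 2) = -4*(-9)/((-4)*2) = -(-1)*(-9)/2 = -4*9/8 = -9/2 ≈ -4.5000)
22 + S(9)*B = 22 + 3*(-9/2) = 22 - 27/2 = 17/2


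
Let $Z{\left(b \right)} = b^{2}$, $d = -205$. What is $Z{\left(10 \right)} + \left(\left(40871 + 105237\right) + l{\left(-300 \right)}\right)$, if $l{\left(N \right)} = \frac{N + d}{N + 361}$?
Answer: $\frac{8918183}{61} \approx 1.462 \cdot 10^{5}$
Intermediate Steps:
$l{\left(N \right)} = \frac{-205 + N}{361 + N}$ ($l{\left(N \right)} = \frac{N - 205}{N + 361} = \frac{-205 + N}{361 + N}$)
$Z{\left(10 \right)} + \left(\left(40871 + 105237\right) + l{\left(-300 \right)}\right) = 10^{2} + \left(\left(40871 + 105237\right) + \frac{-205 - 300}{361 - 300}\right) = 100 + \left(146108 + \frac{1}{61} \left(-505\right)\right) = 100 + \left(146108 - \frac{505}{61}\right) = 100 + \frac{8912083}{61} = \frac{8918183}{61}$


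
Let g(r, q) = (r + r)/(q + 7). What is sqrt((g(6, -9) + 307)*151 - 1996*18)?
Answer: sqrt(9523) ≈ 97.586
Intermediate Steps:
g(r, q) = 2*r/(7 + q) (g(r, q) = (2*r)/(7 + q) = 2*r/(7 + q))
sqrt((g(6, -9) + 307)*151 - 1996*18) = sqrt((2*6/(7 - 9) + 307)*151 - 1996*18) = sqrt((2*6/(-2) + 307)*151 - 35928) = sqrt((2*6*(-1/2) + 307)*151 - 35928) = sqrt((-6 + 307)*151 - 35928) = sqrt(301*151 - 35928) = sqrt(45451 - 35928) = sqrt(9523)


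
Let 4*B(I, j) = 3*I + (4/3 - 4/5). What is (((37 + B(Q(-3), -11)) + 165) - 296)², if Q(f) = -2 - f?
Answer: 31214569/3600 ≈ 8670.7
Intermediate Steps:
B(I, j) = 2/15 + 3*I/4 (B(I, j) = (3*I + (4/3 - 4/5))/4 = (3*I + (4*(⅓) - 4*⅕))/4 = (3*I + (4/3 - ⅘))/4 = (3*I + 8/15)/4 = (8/15 + 3*I)/4 = 2/15 + 3*I/4)
(((37 + B(Q(-3), -11)) + 165) - 296)² = (((37 + (2/15 + 3*(-2 - 1*(-3))/4)) + 165) - 296)² = (((37 + (2/15 + 3*(-2 + 3)/4)) + 165) - 296)² = (((37 + (2/15 + (¾)*1)) + 165) - 296)² = (((37 + (2/15 + ¾)) + 165) - 296)² = (((37 + 53/60) + 165) - 296)² = ((2273/60 + 165) - 296)² = (12173/60 - 296)² = (-5587/60)² = 31214569/3600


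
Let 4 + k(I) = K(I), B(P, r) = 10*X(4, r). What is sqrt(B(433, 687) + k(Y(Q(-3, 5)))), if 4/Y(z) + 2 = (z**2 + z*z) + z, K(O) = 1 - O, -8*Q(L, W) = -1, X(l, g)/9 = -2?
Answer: I*sqrt(629471)/59 ≈ 13.447*I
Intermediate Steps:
X(l, g) = -18 (X(l, g) = 9*(-2) = -18)
Q(L, W) = 1/8 (Q(L, W) = -1/8*(-1) = 1/8)
Y(z) = 4/(-2 + z + 2*z**2) (Y(z) = 4/(-2 + ((z**2 + z*z) + z)) = 4/(-2 + ((z**2 + z**2) + z)) = 4/(-2 + (2*z**2 + z)) = 4/(-2 + (z + 2*z**2)) = 4/(-2 + z + 2*z**2))
B(P, r) = -180 (B(P, r) = 10*(-18) = -180)
k(I) = -3 - I (k(I) = -4 + (1 - I) = -3 - I)
sqrt(B(433, 687) + k(Y(Q(-3, 5)))) = sqrt(-180 + (-3 - 4/(-2 + 1/8 + 2*(1/8)**2))) = sqrt(-180 + (-3 - 4/(-2 + 1/8 + 2*(1/64)))) = sqrt(-180 + (-3 - 4/(-2 + 1/8 + 1/32))) = sqrt(-180 + (-3 - 4/(-59/32))) = sqrt(-180 + (-3 - 4*(-32)/59)) = sqrt(-180 + (-3 - 1*(-128/59))) = sqrt(-180 + (-3 + 128/59)) = sqrt(-180 - 49/59) = sqrt(-10669/59) = I*sqrt(629471)/59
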